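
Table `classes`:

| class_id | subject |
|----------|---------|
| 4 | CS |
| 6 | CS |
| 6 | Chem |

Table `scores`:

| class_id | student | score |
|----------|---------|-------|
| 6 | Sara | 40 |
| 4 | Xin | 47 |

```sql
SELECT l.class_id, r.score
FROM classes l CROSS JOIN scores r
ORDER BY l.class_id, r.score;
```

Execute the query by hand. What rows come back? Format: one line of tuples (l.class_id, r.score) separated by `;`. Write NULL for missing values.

CROSS JOIN pairs every row of `classes` with every row of `scores`: 3 × 2 = 6 rows.
After projecting and ordering:
l.class_id | r.score
4 | 40
4 | 47
6 | 40
6 | 40
6 | 47
6 | 47

(4, 40); (4, 47); (6, 40); (6, 40); (6, 47); (6, 47)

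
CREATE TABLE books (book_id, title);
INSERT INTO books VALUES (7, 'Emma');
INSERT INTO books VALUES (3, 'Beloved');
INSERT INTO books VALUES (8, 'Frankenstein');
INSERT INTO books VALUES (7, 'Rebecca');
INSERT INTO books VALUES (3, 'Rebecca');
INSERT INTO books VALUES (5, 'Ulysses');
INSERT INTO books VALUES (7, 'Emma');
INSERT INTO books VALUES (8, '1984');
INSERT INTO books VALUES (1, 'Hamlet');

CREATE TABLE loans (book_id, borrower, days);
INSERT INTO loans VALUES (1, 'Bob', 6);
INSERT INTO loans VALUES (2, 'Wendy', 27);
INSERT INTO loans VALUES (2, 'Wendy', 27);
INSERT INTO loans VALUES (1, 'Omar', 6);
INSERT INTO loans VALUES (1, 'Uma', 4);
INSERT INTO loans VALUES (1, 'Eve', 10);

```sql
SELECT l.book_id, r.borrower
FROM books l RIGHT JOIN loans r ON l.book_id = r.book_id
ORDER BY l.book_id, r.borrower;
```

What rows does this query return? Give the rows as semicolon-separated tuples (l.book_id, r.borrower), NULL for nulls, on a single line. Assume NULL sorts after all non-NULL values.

(1, Bob); (1, Eve); (1, Omar); (1, Uma); (NULL, Wendy); (NULL, Wendy)

RIGHT JOIN keeps every row from `loans`; unmatched rows get NULL for `books`'s columns.
Matching on l.book_id = r.book_id.
- book_id=7: no matching r row.
- book_id=3: no matching r row.
- book_id=8: no matching r row.
- book_id=7: no matching r row.
- book_id=3: no matching r row.
- book_id=5: no matching r row.
- book_id=7: no matching r row.
- book_id=8: no matching r row.
- book_id=1: 4 matching r row(s), so 4 row(s) emitted.
- 2 r row(s) had no l match → kept, l columns NULL.
After projecting and ordering:
l.book_id | r.borrower
1 | Bob
1 | Eve
1 | Omar
1 | Uma
NULL | Wendy
NULL | Wendy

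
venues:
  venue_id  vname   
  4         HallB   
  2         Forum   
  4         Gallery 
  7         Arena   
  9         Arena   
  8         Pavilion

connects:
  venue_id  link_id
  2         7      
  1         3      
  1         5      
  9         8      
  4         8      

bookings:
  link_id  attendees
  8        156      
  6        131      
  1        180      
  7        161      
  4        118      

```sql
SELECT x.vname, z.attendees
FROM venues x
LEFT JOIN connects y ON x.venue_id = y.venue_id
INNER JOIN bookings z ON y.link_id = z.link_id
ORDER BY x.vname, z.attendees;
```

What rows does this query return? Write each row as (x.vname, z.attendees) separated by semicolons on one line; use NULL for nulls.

(Arena, 156); (Forum, 161); (Gallery, 156); (HallB, 156)

Step 1 — x LEFT JOIN y on venue_id → 6 row(s).
Then INNER JOIN `bookings z` on link_id: keep only rows whose y.link_id appears in z.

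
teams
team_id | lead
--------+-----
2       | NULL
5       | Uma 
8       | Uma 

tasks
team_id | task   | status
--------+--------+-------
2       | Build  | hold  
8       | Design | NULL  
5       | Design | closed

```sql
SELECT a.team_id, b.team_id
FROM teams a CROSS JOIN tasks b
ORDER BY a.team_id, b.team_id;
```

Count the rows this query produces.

9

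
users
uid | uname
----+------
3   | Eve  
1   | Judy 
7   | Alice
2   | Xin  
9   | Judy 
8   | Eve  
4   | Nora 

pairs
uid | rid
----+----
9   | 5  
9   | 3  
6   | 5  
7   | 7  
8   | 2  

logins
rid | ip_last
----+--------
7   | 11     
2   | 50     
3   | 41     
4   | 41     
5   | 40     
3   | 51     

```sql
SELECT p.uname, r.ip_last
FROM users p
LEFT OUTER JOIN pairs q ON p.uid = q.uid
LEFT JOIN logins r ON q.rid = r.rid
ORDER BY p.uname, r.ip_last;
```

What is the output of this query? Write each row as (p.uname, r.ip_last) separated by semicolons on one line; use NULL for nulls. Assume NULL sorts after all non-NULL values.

Evaluate left to right. First `users p LEFT JOIN pairs q` on uid: 8 row(s).
Then LEFT JOIN `logins r` on rid: each of those 8 rows is kept; rows whose q.rid has no match in r get NULL for r's columns.

(Alice, 11); (Eve, 50); (Eve, NULL); (Judy, 40); (Judy, 41); (Judy, 51); (Judy, NULL); (Nora, NULL); (Xin, NULL)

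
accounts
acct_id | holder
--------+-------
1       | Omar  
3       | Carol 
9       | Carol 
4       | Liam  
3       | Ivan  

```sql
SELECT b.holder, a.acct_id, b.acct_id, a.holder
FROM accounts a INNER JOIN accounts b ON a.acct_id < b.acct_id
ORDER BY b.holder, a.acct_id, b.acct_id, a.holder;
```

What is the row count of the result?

INNER JOIN keeps only pairs where the ON condition holds.
Matching on a.acct_id < b.acct_id.
- a[0] acct_id=1 → 4 match(es) in b → 4 row(s).
- a[1] acct_id=3 → 2 match(es) in b → 2 row(s).
- a[2] acct_id=9 → no match; dropped.
- a[3] acct_id=4 → 1 match(es) in b → 1 row(s).
- a[4] acct_id=3 → 2 match(es) in b → 2 row(s).
Total: 9 rows.

9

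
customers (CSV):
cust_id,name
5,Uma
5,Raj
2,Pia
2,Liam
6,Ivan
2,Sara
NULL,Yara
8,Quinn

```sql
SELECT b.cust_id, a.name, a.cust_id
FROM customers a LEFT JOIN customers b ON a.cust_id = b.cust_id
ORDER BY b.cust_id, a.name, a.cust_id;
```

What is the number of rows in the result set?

16

LEFT JOIN keeps every row from `customers a`; unmatched rows get NULL for `customers b`'s columns.
Matching on a.cust_id = b.cust_id. A NULL in a compared column never satisfies the condition.
- a (cust_id=5) pairs with 2 row(s) of b.
- a (cust_id=5) pairs with 2 row(s) of b.
- a (cust_id=2) pairs with 3 row(s) of b.
- a (cust_id=2) pairs with 3 row(s) of b.
- a (cust_id=6) pairs with 1 row(s) of b.
- a (cust_id=2) pairs with 3 row(s) of b.
- a (cust_id=NULL) has no partner → padded with NULL.
- a (cust_id=8) pairs with 1 row(s) of b.
Total: 15 matched + 1 padded = 16 rows.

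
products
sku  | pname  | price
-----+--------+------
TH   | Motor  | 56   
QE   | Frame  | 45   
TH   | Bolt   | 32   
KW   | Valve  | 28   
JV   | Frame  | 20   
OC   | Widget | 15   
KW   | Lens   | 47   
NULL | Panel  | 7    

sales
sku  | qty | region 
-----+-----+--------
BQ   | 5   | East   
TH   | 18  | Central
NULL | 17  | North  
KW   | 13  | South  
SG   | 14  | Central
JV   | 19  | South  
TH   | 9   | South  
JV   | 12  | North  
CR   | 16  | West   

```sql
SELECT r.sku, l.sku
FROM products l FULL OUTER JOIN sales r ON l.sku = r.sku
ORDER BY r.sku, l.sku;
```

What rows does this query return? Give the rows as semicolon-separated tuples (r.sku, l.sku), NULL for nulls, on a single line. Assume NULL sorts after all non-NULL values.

(BQ, NULL); (CR, NULL); (JV, JV); (JV, JV); (KW, KW); (KW, KW); (SG, NULL); (TH, TH); (TH, TH); (TH, TH); (TH, TH); (NULL, OC); (NULL, QE); (NULL, NULL); (NULL, NULL)

FULL OUTER JOIN keeps every row from both sides; unmatched rows get NULL for the other side's columns.
Matching on l.sku = r.sku. A NULL in a compared column never satisfies the condition.
- l (sku=TH) pairs with 2 row(s) of r.
- l (sku=QE) has no partner → padded with NULL.
- l (sku=TH) pairs with 2 row(s) of r.
- l (sku=KW) pairs with 1 row(s) of r.
- l (sku=JV) pairs with 2 row(s) of r.
- l (sku=OC) has no partner → padded with NULL.
- l (sku=KW) pairs with 1 row(s) of r.
- l (sku=NULL) has no partner → padded with NULL.
- 4 row(s) from r found no l partner → padded with NULL.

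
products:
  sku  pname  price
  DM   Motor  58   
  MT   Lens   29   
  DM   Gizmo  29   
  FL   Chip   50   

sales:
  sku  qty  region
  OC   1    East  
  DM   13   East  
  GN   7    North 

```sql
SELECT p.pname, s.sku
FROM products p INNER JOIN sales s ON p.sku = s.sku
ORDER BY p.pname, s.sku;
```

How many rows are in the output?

2

INNER JOIN keeps only pairs where the ON condition holds.
Matching on p.sku = s.sku.
Matched pairs: 2.
Total: 2 rows.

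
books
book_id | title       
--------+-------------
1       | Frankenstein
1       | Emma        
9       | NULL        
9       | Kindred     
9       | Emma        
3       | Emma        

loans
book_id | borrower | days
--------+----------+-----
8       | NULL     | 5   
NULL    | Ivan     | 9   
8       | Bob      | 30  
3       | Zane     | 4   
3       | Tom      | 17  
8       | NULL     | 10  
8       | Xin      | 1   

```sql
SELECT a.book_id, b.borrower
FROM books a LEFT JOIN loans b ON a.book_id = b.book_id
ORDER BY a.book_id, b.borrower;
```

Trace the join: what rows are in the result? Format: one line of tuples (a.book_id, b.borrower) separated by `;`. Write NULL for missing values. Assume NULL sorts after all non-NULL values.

LEFT JOIN keeps every row from `books`; unmatched rows get NULL for `loans`'s columns.
Matching on a.book_id = b.book_id. A NULL in a compared column never satisfies the condition.
- book_id=1: no b row matches, row kept with b columns NULL.
- book_id=1: no b row matches, row kept with b columns NULL.
- book_id=9: no b row matches, row kept with b columns NULL.
- book_id=9: no b row matches, row kept with b columns NULL.
- book_id=9: no b row matches, row kept with b columns NULL.
- book_id=3: 2 matching b row(s), so 2 row(s) emitted.
After projecting and ordering:
a.book_id | b.borrower
1 | NULL
1 | NULL
3 | Tom
3 | Zane
9 | NULL
9 | NULL
9 | NULL

(1, NULL); (1, NULL); (3, Tom); (3, Zane); (9, NULL); (9, NULL); (9, NULL)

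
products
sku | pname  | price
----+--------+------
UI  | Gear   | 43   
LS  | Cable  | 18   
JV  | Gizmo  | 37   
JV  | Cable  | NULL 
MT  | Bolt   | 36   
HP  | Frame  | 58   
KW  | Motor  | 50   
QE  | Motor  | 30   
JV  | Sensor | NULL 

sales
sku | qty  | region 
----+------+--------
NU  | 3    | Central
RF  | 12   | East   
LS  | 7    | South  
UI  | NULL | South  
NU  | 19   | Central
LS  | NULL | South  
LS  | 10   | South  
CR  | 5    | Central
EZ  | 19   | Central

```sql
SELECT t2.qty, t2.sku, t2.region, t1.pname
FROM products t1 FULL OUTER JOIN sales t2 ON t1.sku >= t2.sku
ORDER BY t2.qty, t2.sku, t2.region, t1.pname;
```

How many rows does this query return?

FULL OUTER JOIN keeps every row from both sides; unmatched rows get NULL for the other side's columns.
Matching on t1.sku >= t2.sku.
- t1 row (sku=UI): matches 9 t2 row(s) → 9 output row(s).
- t1 row (sku=LS): matches 5 t2 row(s) → 5 output row(s).
- t1 row (sku=JV): matches 2 t2 row(s) → 2 output row(s).
- t1 row (sku=JV): matches 2 t2 row(s) → 2 output row(s).
- t1 row (sku=MT): matches 5 t2 row(s) → 5 output row(s).
- t1 row (sku=HP): matches 2 t2 row(s) → 2 output row(s).
- t1 row (sku=KW): matches 2 t2 row(s) → 2 output row(s).
- t1 row (sku=QE): matches 7 t2 row(s) → 7 output row(s).
- t1 row (sku=JV): matches 2 t2 row(s) → 2 output row(s).
Total: 36 rows.

36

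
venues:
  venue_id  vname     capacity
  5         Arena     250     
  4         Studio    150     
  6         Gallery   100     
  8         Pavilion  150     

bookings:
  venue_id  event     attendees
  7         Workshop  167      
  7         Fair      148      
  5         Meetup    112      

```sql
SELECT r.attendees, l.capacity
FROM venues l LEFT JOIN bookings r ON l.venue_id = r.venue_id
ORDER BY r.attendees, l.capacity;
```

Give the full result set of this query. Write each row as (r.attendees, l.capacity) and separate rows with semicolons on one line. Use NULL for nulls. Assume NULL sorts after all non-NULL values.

(112, 250); (NULL, 100); (NULL, 150); (NULL, 150)

LEFT JOIN keeps every row from `venues`; unmatched rows get NULL for `bookings`'s columns.
Matching on l.venue_id = r.venue_id.
- l row (venue_id=5): matches 1 r row(s) → 1 output row(s).
- l row (venue_id=4): no match → kept, r columns NULL.
- l row (venue_id=6): no match → kept, r columns NULL.
- l row (venue_id=8): no match → kept, r columns NULL.
After projecting and ordering:
r.attendees | l.capacity
112 | 250
NULL | 100
NULL | 150
NULL | 150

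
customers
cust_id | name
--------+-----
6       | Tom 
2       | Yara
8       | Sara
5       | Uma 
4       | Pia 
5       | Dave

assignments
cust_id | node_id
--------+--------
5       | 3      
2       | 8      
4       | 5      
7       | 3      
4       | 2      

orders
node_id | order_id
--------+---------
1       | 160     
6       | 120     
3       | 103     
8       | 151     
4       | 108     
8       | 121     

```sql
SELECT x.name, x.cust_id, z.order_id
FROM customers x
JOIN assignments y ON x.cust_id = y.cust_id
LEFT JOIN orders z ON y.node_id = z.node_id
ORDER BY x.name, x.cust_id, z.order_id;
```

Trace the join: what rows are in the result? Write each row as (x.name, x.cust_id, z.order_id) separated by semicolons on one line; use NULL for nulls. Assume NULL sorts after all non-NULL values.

(Dave, 5, 103); (Pia, 4, NULL); (Pia, 4, NULL); (Uma, 5, 103); (Yara, 2, 121); (Yara, 2, 151)

Step 1 — x INNER JOIN y on cust_id → 5 row(s).
Then LEFT JOIN `orders z` on node_id: each of those 5 rows is kept; rows whose y.node_id has no match in z get NULL for z's columns.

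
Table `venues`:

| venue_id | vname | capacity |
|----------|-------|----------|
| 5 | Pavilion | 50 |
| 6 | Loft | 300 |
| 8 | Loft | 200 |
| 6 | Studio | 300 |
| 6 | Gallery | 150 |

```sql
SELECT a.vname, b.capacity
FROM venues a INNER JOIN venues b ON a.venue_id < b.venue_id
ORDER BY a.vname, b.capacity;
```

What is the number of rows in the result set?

INNER JOIN keeps only pairs where the ON condition holds.
Matching on a.venue_id < b.venue_id.
- a (venue_id=5) pairs with 4 row(s) of b.
- a (venue_id=6) pairs with 1 row(s) of b.
- a (venue_id=8) has no partner → excluded.
- a (venue_id=6) pairs with 1 row(s) of b.
- a (venue_id=6) pairs with 1 row(s) of b.
Total: 7 rows.

7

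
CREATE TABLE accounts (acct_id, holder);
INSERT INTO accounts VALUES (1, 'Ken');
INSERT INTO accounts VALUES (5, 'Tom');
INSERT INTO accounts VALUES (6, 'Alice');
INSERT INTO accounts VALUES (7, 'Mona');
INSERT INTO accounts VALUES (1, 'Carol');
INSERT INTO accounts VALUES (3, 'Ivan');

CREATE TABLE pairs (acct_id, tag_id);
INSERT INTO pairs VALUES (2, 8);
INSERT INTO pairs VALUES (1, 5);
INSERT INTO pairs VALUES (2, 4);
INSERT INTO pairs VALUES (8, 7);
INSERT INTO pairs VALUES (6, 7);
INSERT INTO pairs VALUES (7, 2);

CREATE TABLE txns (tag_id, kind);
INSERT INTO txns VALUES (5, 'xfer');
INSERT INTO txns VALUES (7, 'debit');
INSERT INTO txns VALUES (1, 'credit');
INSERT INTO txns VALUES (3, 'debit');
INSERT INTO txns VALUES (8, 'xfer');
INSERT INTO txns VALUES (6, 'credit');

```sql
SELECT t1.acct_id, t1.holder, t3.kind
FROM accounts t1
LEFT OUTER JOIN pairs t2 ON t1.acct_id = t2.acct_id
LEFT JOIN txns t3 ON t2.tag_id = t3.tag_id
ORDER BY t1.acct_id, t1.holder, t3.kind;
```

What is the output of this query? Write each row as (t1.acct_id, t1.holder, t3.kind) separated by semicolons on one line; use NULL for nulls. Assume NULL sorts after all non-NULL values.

Evaluate left to right. First `accounts t1 LEFT JOIN pairs t2` on acct_id: 6 row(s).
Then LEFT JOIN `txns t3` on tag_id: each of those 6 rows is kept; rows whose t2.tag_id has no match in t3 get NULL for t3's columns.

(1, Carol, xfer); (1, Ken, xfer); (3, Ivan, NULL); (5, Tom, NULL); (6, Alice, debit); (7, Mona, NULL)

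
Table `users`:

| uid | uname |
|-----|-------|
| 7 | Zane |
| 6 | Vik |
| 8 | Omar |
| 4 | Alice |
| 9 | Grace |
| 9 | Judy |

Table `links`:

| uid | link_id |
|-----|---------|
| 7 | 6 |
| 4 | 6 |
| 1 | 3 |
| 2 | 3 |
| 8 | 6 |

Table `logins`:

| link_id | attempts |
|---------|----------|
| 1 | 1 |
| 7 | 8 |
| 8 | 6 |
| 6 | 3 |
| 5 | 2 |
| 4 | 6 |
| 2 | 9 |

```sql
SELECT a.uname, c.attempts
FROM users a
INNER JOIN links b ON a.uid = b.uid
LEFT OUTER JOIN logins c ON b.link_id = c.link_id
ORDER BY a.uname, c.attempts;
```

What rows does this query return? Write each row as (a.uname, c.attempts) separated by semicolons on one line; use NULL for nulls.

(Alice, 3); (Omar, 3); (Zane, 3)

Evaluate left to right. First `users a INNER JOIN links b` on uid: 3 row(s).
Then LEFT JOIN `logins c` on link_id: each of those 3 rows is kept; rows whose b.link_id has no match in c get NULL for c's columns.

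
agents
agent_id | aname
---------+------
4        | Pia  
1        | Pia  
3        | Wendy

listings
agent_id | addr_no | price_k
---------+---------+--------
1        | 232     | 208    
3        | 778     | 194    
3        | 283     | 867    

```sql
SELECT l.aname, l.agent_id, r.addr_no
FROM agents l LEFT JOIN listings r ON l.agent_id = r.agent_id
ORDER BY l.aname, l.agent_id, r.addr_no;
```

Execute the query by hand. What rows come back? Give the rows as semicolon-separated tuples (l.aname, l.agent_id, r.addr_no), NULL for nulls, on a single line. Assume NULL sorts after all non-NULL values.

(Pia, 1, 232); (Pia, 4, NULL); (Wendy, 3, 283); (Wendy, 3, 778)

LEFT JOIN keeps every row from `agents`; unmatched rows get NULL for `listings`'s columns.
Matching on l.agent_id = r.agent_id.
Matched pairs: 3; unmatched l rows kept: 1.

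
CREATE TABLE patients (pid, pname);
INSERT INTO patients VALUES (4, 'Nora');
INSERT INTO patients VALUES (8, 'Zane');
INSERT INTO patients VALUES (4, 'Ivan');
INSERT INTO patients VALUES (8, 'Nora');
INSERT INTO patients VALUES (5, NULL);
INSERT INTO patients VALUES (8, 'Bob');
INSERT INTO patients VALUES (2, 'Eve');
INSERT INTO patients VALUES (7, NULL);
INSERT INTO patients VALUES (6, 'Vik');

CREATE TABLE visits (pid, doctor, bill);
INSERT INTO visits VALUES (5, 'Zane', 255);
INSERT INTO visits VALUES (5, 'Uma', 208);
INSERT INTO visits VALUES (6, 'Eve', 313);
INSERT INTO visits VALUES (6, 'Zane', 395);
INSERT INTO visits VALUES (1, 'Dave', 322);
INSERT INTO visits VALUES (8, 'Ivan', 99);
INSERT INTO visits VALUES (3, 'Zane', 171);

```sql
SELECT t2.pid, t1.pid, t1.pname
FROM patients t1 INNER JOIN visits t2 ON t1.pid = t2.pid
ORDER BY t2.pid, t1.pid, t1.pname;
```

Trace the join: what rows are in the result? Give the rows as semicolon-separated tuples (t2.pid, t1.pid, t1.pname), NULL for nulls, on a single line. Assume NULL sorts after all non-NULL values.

INNER JOIN keeps only pairs where the ON condition holds.
Matching on t1.pid = t2.pid.
- t1[0] pid=4 → no match; dropped.
- t1[1] pid=8 → 1 match(es) in t2 → 1 row(s).
- t1[2] pid=4 → no match; dropped.
- t1[3] pid=8 → 1 match(es) in t2 → 1 row(s).
- t1[4] pid=5 → 2 match(es) in t2 → 2 row(s).
- t1[5] pid=8 → 1 match(es) in t2 → 1 row(s).
- t1[6] pid=2 → no match; dropped.
- t1[7] pid=7 → no match; dropped.
- t1[8] pid=6 → 2 match(es) in t2 → 2 row(s).
After projecting and ordering:
t2.pid | t1.pid | t1.pname
5 | 5 | NULL
5 | 5 | NULL
6 | 6 | Vik
6 | 6 | Vik
8 | 8 | Bob
8 | 8 | Nora
8 | 8 | Zane

(5, 5, NULL); (5, 5, NULL); (6, 6, Vik); (6, 6, Vik); (8, 8, Bob); (8, 8, Nora); (8, 8, Zane)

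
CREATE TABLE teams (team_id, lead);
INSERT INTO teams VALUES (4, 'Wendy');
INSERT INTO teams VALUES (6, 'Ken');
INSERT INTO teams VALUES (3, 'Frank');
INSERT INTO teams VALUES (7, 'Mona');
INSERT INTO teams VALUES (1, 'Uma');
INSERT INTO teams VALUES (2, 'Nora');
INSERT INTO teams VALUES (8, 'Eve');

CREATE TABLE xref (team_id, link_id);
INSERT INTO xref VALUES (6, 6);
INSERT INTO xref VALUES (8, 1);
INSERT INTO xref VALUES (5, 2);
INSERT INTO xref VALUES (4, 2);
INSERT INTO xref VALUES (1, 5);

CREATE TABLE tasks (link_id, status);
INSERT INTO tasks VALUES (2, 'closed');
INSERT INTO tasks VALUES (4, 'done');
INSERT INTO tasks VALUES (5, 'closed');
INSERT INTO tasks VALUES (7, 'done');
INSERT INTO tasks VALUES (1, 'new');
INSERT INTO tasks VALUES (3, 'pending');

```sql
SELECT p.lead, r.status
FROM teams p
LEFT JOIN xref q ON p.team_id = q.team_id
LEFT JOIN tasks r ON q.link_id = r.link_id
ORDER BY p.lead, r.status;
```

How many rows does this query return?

Joins associate left-to-right: teams LEFT JOIN xref on team_id gives 7 intermediate row(s).
Then LEFT JOIN `tasks r` on link_id: each of those 7 rows is kept; rows whose q.link_id has no match in r get NULL for r's columns.
Result: 7 row(s).

7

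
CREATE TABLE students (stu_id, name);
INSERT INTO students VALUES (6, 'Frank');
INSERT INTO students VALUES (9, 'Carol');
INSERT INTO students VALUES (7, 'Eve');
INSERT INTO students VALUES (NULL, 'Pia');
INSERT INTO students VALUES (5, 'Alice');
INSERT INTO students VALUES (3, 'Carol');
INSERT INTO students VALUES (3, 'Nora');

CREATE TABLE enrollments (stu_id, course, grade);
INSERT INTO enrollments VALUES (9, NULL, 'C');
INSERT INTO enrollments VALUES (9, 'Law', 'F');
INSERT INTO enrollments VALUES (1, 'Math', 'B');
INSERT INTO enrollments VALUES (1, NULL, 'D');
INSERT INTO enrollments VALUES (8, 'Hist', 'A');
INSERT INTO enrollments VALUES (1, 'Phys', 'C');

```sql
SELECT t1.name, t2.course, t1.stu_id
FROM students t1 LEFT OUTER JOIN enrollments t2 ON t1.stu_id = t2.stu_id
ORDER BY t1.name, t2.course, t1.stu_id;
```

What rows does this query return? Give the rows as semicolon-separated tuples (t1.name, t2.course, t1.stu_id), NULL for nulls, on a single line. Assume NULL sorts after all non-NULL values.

LEFT JOIN keeps every row from `students`; unmatched rows get NULL for `enrollments`'s columns.
Matching on t1.stu_id = t2.stu_id. A NULL in a compared column never satisfies the condition.
Matched pairs: 2; unmatched t1 rows kept: 6.

(Alice, NULL, 5); (Carol, Law, 9); (Carol, NULL, 3); (Carol, NULL, 9); (Eve, NULL, 7); (Frank, NULL, 6); (Nora, NULL, 3); (Pia, NULL, NULL)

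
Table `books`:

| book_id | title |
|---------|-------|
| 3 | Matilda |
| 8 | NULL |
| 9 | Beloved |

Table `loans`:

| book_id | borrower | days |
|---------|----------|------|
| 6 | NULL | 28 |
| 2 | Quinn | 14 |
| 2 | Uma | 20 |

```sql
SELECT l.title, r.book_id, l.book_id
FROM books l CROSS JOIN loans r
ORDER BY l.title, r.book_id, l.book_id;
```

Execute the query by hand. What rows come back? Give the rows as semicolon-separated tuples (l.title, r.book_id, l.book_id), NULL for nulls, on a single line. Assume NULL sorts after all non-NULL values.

(Beloved, 2, 9); (Beloved, 2, 9); (Beloved, 6, 9); (Matilda, 2, 3); (Matilda, 2, 3); (Matilda, 6, 3); (NULL, 2, 8); (NULL, 2, 8); (NULL, 6, 8)

CROSS JOIN pairs every row of `books` with every row of `loans`: 3 × 3 = 9 rows.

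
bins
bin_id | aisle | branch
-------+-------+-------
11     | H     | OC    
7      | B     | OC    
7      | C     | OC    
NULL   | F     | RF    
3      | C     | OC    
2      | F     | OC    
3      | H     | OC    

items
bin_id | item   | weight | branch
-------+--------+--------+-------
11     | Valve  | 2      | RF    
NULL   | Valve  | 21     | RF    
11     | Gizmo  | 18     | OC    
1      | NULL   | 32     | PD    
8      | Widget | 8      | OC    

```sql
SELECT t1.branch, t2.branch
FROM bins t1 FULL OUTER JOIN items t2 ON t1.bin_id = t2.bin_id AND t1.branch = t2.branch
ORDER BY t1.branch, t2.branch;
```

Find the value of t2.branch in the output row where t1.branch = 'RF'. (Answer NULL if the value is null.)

NULL

FULL OUTER JOIN keeps every row from both sides; unmatched rows get NULL for the other side's columns.
Matching on t1.bin_id = t2.bin_id AND t1.branch = t2.branch. A NULL in a compared column never satisfies the condition.
Matched pairs: 1; unmatched t1 rows kept: 6; unmatched t2 rows kept: 4.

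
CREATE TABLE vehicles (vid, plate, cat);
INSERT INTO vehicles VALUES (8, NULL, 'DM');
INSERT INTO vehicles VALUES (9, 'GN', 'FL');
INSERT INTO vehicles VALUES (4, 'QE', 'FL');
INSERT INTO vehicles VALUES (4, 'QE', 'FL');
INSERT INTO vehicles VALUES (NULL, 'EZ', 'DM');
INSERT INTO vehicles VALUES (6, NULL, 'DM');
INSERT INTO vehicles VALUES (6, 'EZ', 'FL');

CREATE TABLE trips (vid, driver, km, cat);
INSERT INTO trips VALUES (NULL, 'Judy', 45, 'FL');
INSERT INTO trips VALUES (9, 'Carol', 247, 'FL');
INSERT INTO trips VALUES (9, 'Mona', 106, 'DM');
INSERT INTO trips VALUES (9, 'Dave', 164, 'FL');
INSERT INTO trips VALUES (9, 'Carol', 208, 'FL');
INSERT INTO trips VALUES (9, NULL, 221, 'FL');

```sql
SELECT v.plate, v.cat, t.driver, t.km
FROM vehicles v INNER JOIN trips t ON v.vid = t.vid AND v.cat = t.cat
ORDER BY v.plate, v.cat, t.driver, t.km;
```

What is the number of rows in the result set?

INNER JOIN keeps only pairs where the ON condition holds.
Matching on v.vid = t.vid AND v.cat = t.cat. A NULL in a compared column never satisfies the condition.
Matched pairs: 4.
Total: 4 rows.

4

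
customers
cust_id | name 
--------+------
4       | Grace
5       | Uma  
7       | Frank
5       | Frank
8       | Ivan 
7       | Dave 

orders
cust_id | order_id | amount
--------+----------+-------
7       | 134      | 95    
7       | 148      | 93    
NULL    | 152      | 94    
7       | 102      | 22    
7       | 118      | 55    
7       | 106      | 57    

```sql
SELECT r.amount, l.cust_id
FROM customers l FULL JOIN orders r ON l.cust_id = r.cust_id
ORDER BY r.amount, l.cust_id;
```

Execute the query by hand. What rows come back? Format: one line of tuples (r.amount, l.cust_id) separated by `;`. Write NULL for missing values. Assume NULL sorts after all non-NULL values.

(22, 7); (22, 7); (55, 7); (55, 7); (57, 7); (57, 7); (93, 7); (93, 7); (94, NULL); (95, 7); (95, 7); (NULL, 4); (NULL, 5); (NULL, 5); (NULL, 8)

FULL OUTER JOIN keeps every row from both sides; unmatched rows get NULL for the other side's columns.
Matching on l.cust_id = r.cust_id. A NULL in a compared column never satisfies the condition.
Matched pairs: 10; unmatched l rows kept: 4; unmatched r rows kept: 1.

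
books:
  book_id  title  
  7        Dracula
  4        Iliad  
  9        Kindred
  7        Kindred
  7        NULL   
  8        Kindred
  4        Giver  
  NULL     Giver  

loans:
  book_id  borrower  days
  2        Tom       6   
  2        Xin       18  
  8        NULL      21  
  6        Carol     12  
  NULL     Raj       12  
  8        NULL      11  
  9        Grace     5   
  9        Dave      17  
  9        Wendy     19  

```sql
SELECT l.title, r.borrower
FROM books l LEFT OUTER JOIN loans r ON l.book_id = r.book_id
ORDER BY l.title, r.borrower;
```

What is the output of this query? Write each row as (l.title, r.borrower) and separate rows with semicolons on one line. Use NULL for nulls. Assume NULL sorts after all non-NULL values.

(Dracula, NULL); (Giver, NULL); (Giver, NULL); (Iliad, NULL); (Kindred, Dave); (Kindred, Grace); (Kindred, Wendy); (Kindred, NULL); (Kindred, NULL); (Kindred, NULL); (NULL, NULL)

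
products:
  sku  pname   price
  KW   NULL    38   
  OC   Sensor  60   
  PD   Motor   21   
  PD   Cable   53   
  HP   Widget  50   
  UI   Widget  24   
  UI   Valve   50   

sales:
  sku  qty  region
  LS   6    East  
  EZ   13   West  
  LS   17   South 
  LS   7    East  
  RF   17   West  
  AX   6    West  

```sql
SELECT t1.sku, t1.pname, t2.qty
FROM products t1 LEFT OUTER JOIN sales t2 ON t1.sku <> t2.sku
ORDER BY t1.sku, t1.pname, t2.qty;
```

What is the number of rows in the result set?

LEFT JOIN keeps every row from `products`; unmatched rows get NULL for `sales`'s columns.
Matching on t1.sku <> t2.sku.
- t1[0] sku=KW → 6 match(es) in t2 → 6 row(s).
- t1[1] sku=OC → 6 match(es) in t2 → 6 row(s).
- t1[2] sku=PD → 6 match(es) in t2 → 6 row(s).
- t1[3] sku=PD → 6 match(es) in t2 → 6 row(s).
- t1[4] sku=HP → 6 match(es) in t2 → 6 row(s).
- t1[5] sku=UI → 6 match(es) in t2 → 6 row(s).
- t1[6] sku=UI → 6 match(es) in t2 → 6 row(s).
Total: 42 rows.

42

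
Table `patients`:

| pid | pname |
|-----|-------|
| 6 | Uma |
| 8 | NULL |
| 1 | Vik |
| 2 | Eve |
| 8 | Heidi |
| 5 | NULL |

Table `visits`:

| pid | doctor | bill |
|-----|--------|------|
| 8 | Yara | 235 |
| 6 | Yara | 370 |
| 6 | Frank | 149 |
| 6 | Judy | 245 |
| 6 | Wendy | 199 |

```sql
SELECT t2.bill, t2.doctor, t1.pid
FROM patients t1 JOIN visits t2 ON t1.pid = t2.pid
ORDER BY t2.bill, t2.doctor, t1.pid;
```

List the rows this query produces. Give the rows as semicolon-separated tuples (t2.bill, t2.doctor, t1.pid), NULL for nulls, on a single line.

INNER JOIN keeps only pairs where the ON condition holds.
Matching on t1.pid = t2.pid.
- pid=6: 4 matching t2 row(s), so 4 row(s) emitted.
- pid=8: 1 matching t2 row(s), so 1 row(s) emitted.
- pid=1: no matching t2 row, dropped.
- pid=2: no matching t2 row, dropped.
- pid=8: 1 matching t2 row(s), so 1 row(s) emitted.
- pid=5: no matching t2 row, dropped.
After projecting and ordering:
t2.bill | t2.doctor | t1.pid
149 | Frank | 6
199 | Wendy | 6
235 | Yara | 8
235 | Yara | 8
245 | Judy | 6
370 | Yara | 6

(149, Frank, 6); (199, Wendy, 6); (235, Yara, 8); (235, Yara, 8); (245, Judy, 6); (370, Yara, 6)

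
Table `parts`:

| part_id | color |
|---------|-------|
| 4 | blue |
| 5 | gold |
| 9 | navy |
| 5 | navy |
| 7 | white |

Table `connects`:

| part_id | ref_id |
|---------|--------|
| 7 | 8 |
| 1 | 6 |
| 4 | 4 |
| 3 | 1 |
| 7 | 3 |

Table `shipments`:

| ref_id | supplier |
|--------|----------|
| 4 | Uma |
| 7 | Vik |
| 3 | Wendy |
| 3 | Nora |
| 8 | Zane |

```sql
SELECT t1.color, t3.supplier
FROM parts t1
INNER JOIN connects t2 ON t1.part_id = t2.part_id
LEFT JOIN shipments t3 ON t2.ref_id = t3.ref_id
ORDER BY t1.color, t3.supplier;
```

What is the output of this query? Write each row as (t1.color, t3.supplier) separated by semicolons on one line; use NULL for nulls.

(blue, Uma); (white, Nora); (white, Wendy); (white, Zane)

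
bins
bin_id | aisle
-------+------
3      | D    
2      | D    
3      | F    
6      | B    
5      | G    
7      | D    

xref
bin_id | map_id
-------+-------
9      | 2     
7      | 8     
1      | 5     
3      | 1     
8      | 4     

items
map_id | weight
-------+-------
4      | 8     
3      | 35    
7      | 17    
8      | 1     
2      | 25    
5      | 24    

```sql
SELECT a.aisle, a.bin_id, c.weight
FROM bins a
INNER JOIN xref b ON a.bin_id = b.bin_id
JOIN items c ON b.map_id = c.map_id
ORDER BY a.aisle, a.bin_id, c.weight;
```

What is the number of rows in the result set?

1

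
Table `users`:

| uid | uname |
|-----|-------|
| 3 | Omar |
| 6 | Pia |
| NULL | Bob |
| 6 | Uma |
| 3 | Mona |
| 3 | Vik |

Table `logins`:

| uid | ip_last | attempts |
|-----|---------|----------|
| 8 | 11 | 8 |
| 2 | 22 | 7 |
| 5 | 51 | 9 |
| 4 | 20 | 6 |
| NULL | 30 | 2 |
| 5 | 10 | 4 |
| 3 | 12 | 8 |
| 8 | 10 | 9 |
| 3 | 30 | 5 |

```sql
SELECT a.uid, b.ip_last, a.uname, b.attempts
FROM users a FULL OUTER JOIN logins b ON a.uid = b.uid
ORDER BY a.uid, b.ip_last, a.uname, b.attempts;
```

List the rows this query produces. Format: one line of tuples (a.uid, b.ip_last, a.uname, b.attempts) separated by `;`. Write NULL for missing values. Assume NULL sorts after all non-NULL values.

(3, 12, Mona, 8); (3, 12, Omar, 8); (3, 12, Vik, 8); (3, 30, Mona, 5); (3, 30, Omar, 5); (3, 30, Vik, 5); (6, NULL, Pia, NULL); (6, NULL, Uma, NULL); (NULL, 10, NULL, 4); (NULL, 10, NULL, 9); (NULL, 11, NULL, 8); (NULL, 20, NULL, 6); (NULL, 22, NULL, 7); (NULL, 30, NULL, 2); (NULL, 51, NULL, 9); (NULL, NULL, Bob, NULL)

FULL OUTER JOIN keeps every row from both sides; unmatched rows get NULL for the other side's columns.
Matching on a.uid = b.uid. A NULL in a compared column never satisfies the condition.
- a row (uid=3): matches 2 b row(s) → 2 output row(s).
- a row (uid=6): no match → kept, b columns NULL.
- a row (uid=NULL): no match → kept, b columns NULL.
- a row (uid=6): no match → kept, b columns NULL.
- a row (uid=3): matches 2 b row(s) → 2 output row(s).
- a row (uid=3): matches 2 b row(s) → 2 output row(s).
- 7 b row(s) had no a match → kept, a columns NULL.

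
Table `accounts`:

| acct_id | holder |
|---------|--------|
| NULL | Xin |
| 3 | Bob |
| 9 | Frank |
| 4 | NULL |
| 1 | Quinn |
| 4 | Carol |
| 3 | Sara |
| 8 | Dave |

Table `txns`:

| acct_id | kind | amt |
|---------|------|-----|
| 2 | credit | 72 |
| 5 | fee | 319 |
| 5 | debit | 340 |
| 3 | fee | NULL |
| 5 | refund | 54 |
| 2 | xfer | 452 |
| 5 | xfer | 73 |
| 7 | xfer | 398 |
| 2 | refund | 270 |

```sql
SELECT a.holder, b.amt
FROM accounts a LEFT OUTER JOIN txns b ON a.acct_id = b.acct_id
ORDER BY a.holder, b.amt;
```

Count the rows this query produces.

LEFT JOIN keeps every row from `accounts`; unmatched rows get NULL for `txns`'s columns.
Matching on a.acct_id = b.acct_id. A NULL in a compared column never satisfies the condition.
- a (acct_id=NULL) has no partner → padded with NULL.
- a (acct_id=3) pairs with 1 row(s) of b.
- a (acct_id=9) has no partner → padded with NULL.
- a (acct_id=4) has no partner → padded with NULL.
- a (acct_id=1) has no partner → padded with NULL.
- a (acct_id=4) has no partner → padded with NULL.
- a (acct_id=3) pairs with 1 row(s) of b.
- a (acct_id=8) has no partner → padded with NULL.
Total: 2 matched + 6 padded = 8 rows.

8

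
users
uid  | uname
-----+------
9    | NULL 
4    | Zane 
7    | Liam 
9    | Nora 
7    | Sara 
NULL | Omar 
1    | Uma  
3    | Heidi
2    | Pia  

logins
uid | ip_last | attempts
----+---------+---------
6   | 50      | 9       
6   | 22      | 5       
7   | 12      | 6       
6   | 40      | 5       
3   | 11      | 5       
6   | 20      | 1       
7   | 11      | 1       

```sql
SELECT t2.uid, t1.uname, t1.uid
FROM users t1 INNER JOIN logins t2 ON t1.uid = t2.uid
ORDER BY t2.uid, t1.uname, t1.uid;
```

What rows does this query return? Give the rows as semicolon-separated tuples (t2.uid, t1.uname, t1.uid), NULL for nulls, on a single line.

INNER JOIN keeps only pairs where the ON condition holds.
Matching on t1.uid = t2.uid. A NULL in a compared column never satisfies the condition.
- t1 row (uid=9): no match → dropped.
- t1 row (uid=4): no match → dropped.
- t1 row (uid=7): matches 2 t2 row(s) → 2 output row(s).
- t1 row (uid=9): no match → dropped.
- t1 row (uid=7): matches 2 t2 row(s) → 2 output row(s).
- t1 row (uid=NULL): no match → dropped.
- t1 row (uid=1): no match → dropped.
- t1 row (uid=3): matches 1 t2 row(s) → 1 output row(s).
- t1 row (uid=2): no match → dropped.
After projecting and ordering:
t2.uid | t1.uname | t1.uid
3 | Heidi | 3
7 | Liam | 7
7 | Liam | 7
7 | Sara | 7
7 | Sara | 7

(3, Heidi, 3); (7, Liam, 7); (7, Liam, 7); (7, Sara, 7); (7, Sara, 7)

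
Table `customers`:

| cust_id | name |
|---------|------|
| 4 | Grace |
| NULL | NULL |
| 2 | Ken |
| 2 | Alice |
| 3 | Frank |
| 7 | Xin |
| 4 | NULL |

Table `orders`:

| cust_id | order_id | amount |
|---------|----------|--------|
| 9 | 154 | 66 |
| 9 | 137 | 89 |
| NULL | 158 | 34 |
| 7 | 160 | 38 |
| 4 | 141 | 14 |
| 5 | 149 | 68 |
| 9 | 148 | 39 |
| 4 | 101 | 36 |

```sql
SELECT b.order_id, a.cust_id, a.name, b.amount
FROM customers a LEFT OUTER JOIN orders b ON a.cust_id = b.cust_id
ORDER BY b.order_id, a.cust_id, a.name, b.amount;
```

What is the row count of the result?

LEFT JOIN keeps every row from `customers`; unmatched rows get NULL for `orders`'s columns.
Matching on a.cust_id = b.cust_id. A NULL in a compared column never satisfies the condition.
Matched pairs: 5; unmatched a rows kept: 4.
Total: 5 matched + 4 padded = 9 rows.

9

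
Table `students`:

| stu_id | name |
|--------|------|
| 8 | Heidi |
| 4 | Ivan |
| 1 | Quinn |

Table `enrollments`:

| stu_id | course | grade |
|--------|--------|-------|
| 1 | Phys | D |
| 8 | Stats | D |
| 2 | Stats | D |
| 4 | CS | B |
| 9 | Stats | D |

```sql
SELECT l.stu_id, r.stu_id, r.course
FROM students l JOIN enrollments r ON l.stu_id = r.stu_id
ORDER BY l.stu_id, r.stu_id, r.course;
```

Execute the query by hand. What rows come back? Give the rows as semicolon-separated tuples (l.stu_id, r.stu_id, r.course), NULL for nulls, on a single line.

(1, 1, Phys); (4, 4, CS); (8, 8, Stats)

INNER JOIN keeps only pairs where the ON condition holds.
Matching on l.stu_id = r.stu_id.
- l row (stu_id=8): matches 1 r row(s) → 1 output row(s).
- l row (stu_id=4): matches 1 r row(s) → 1 output row(s).
- l row (stu_id=1): matches 1 r row(s) → 1 output row(s).
After projecting and ordering:
l.stu_id | r.stu_id | r.course
1 | 1 | Phys
4 | 4 | CS
8 | 8 | Stats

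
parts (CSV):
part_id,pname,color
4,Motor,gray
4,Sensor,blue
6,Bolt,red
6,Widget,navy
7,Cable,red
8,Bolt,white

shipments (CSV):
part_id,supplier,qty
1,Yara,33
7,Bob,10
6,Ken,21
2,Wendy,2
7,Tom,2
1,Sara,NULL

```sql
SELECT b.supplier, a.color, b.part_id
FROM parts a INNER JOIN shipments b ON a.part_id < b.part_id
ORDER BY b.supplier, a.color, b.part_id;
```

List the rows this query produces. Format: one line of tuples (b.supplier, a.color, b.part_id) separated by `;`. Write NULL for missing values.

(Bob, blue, 7); (Bob, gray, 7); (Bob, navy, 7); (Bob, red, 7); (Ken, blue, 6); (Ken, gray, 6); (Tom, blue, 7); (Tom, gray, 7); (Tom, navy, 7); (Tom, red, 7)

INNER JOIN keeps only pairs where the ON condition holds.
Matching on a.part_id < b.part_id.
- part_id=4: 3 matching b row(s), so 3 row(s) emitted.
- part_id=4: 3 matching b row(s), so 3 row(s) emitted.
- part_id=6: 2 matching b row(s), so 2 row(s) emitted.
- part_id=6: 2 matching b row(s), so 2 row(s) emitted.
- part_id=7: no matching b row, dropped.
- part_id=8: no matching b row, dropped.
After projecting and ordering:
b.supplier | a.color | b.part_id
Bob | blue | 7
Bob | gray | 7
Bob | navy | 7
Bob | red | 7
Ken | blue | 6
Ken | gray | 6
Tom | blue | 7
Tom | gray | 7
Tom | navy | 7
Tom | red | 7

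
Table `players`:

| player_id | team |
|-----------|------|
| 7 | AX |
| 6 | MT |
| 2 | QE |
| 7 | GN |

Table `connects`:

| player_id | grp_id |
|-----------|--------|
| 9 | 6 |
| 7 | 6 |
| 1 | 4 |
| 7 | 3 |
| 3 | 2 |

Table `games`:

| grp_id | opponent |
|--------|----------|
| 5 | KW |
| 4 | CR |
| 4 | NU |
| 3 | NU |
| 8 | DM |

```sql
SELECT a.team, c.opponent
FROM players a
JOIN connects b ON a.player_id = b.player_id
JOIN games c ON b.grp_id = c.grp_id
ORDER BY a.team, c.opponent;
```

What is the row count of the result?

Step 1 — a INNER JOIN b on player_id → 4 row(s).
Then INNER JOIN `games c` on grp_id: keep only rows whose b.grp_id appears in c.
Result: 2 row(s).

2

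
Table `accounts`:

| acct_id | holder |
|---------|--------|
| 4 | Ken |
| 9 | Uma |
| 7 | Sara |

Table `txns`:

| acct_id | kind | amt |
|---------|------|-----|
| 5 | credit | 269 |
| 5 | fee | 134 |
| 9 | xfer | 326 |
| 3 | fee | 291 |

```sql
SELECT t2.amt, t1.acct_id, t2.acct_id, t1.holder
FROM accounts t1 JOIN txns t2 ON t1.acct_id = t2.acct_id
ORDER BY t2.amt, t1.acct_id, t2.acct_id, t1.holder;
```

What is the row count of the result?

1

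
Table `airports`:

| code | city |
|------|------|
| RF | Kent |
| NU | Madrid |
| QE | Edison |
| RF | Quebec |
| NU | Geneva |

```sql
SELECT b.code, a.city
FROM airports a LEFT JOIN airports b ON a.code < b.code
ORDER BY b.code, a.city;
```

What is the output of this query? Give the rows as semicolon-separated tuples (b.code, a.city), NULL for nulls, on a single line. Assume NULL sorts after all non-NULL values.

LEFT JOIN keeps every row from `airports a`; unmatched rows get NULL for `airports b`'s columns.
Matching on a.code < b.code.
- a[0] code=RF → no match; kept with NULLs on the b side.
- a[1] code=NU → 3 match(es) in b → 3 row(s).
- a[2] code=QE → 2 match(es) in b → 2 row(s).
- a[3] code=RF → no match; kept with NULLs on the b side.
- a[4] code=NU → 3 match(es) in b → 3 row(s).
After projecting and ordering:
b.code | a.city
QE | Geneva
QE | Madrid
RF | Edison
RF | Edison
RF | Geneva
RF | Geneva
RF | Madrid
RF | Madrid
NULL | Kent
NULL | Quebec

(QE, Geneva); (QE, Madrid); (RF, Edison); (RF, Edison); (RF, Geneva); (RF, Geneva); (RF, Madrid); (RF, Madrid); (NULL, Kent); (NULL, Quebec)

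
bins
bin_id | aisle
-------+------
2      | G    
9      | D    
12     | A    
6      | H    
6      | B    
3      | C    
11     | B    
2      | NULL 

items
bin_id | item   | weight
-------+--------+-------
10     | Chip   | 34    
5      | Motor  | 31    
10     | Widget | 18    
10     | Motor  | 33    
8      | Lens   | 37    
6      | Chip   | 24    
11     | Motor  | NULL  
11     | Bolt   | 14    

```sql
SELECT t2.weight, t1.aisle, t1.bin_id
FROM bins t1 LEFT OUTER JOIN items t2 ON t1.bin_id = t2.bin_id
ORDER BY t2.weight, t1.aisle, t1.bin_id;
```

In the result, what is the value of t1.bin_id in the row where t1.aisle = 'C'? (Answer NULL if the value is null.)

3

LEFT JOIN keeps every row from `bins`; unmatched rows get NULL for `items`'s columns.
Matching on t1.bin_id = t2.bin_id.
- bin_id=2: no t2 row matches, row kept with t2 columns NULL.
- bin_id=9: no t2 row matches, row kept with t2 columns NULL.
- bin_id=12: no t2 row matches, row kept with t2 columns NULL.
- bin_id=6: 1 matching t2 row(s), so 1 row(s) emitted.
- bin_id=6: 1 matching t2 row(s), so 1 row(s) emitted.
- bin_id=3: no t2 row matches, row kept with t2 columns NULL.
- bin_id=11: 2 matching t2 row(s), so 2 row(s) emitted.
- bin_id=2: no t2 row matches, row kept with t2 columns NULL.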